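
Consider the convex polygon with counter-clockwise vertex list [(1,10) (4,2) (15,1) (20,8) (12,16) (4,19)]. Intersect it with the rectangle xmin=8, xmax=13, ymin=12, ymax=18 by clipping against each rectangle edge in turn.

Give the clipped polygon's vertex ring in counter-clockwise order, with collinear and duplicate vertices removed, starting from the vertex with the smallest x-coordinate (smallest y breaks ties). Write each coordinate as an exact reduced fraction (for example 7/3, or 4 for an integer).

Clipped polygon: [(8,12) (13,12) (13,15) (12,16) (8,35/2)]

1. After x ≥ 8: [(8,18/11) (15,1) (20,8) (12,16) (8,35/2)]
2. After x ≤ 13: [(8,18/11) (13,13/11) (13,15) (12,16) (8,35/2)]
3. After y ≥ 12: [(8,12) (13,12) (13,15) (12,16) (8,35/2)]
4. After y ≤ 18: [(8,12) (13,12) (13,15) (12,16) (8,35/2)]
5. Canonical ring: [(8,12) (13,12) (13,15) (12,16) (8,35/2)]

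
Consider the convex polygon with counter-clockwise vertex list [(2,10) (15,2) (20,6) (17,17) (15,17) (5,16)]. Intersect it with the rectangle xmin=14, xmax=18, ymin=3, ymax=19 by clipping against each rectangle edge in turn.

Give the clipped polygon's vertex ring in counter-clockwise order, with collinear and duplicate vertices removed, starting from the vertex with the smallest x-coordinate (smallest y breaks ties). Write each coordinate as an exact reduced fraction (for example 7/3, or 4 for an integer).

Clipped polygon: [(14,3) (65/4,3) (18,22/5) (18,40/3) (17,17) (15,17) (14,169/10)]

1. After x ≥ 14: [(14,34/13) (15,2) (20,6) (17,17) (15,17) (14,169/10)]
2. After x ≤ 18: [(14,34/13) (15,2) (18,22/5) (18,40/3) (17,17) (15,17) (14,169/10)]
3. After y ≥ 3: [(14,3) (65/4,3) (18,22/5) (18,40/3) (17,17) (15,17) (14,169/10)]
4. After y ≤ 19: [(14,3) (65/4,3) (18,22/5) (18,40/3) (17,17) (15,17) (14,169/10)]
5. Canonical ring: [(14,3) (65/4,3) (18,22/5) (18,40/3) (17,17) (15,17) (14,169/10)]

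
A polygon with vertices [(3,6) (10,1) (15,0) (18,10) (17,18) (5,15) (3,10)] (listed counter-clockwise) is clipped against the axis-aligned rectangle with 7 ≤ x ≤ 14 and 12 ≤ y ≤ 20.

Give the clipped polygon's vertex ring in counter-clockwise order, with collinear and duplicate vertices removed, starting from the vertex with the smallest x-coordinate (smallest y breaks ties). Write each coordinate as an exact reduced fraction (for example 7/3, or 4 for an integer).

Clipped polygon: [(7,12) (14,12) (14,69/4) (7,31/2)]

1. After x ≥ 7: [(7,22/7) (10,1) (15,0) (18,10) (17,18) (7,31/2)]
2. After x ≤ 14: [(7,22/7) (10,1) (14,1/5) (14,69/4) (7,31/2)]
3. After y ≥ 12: [(7,12) (14,12) (14,69/4) (7,31/2)]
4. After y ≤ 20: [(7,12) (14,12) (14,69/4) (7,31/2)]
5. Canonical ring: [(7,12) (14,12) (14,69/4) (7,31/2)]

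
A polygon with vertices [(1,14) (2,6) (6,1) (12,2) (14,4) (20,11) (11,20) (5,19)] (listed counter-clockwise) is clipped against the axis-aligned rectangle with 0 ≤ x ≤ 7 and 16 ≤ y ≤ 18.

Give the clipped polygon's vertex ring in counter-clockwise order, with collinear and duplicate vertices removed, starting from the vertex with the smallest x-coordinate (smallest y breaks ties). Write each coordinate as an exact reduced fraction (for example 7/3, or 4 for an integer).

1. After x ≥ 0: [(1,14) (2,6) (6,1) (12,2) (14,4) (20,11) (11,20) (5,19)]
2. After x ≤ 7: [(1,14) (2,6) (6,1) (7,7/6) (7,58/3) (5,19)]
3. After y ≥ 16: [(13/5,16) (7,16) (7,58/3) (5,19)]
4. After y ≤ 18: [(21/5,18) (13/5,16) (7,16) (7,18)]
5. Canonical ring: [(13/5,16) (7,16) (7,18) (21/5,18)]

Clipped polygon: [(13/5,16) (7,16) (7,18) (21/5,18)]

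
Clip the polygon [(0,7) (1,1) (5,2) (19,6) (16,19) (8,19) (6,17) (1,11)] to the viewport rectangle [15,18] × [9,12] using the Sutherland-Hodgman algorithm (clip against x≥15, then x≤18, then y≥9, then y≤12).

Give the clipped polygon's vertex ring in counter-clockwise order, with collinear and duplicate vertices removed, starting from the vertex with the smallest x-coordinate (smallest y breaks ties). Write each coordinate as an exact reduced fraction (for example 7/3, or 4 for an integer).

1. After x ≥ 15: [(15,34/7) (19,6) (16,19) (15,19)]
2. After x ≤ 18: [(15,34/7) (18,40/7) (18,31/3) (16,19) (15,19)]
3. After y ≥ 9: [(15,9) (18,9) (18,31/3) (16,19) (15,19)]
4. After y ≤ 12: [(15,12) (15,9) (18,9) (18,31/3) (229/13,12)]
5. Canonical ring: [(15,9) (18,9) (18,31/3) (229/13,12) (15,12)]

Clipped polygon: [(15,9) (18,9) (18,31/3) (229/13,12) (15,12)]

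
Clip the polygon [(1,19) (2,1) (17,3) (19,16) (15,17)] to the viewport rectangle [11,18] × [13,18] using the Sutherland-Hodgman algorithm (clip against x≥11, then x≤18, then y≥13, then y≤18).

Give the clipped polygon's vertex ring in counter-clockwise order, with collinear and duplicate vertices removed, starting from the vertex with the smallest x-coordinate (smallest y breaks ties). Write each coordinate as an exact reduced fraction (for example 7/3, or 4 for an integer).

Clipped polygon: [(11,13) (18,13) (18,65/4) (15,17) (11,123/7)]

1. After x ≥ 11: [(11,123/7) (11,11/5) (17,3) (19,16) (15,17)]
2. After x ≤ 18: [(11,123/7) (11,11/5) (17,3) (18,19/2) (18,65/4) (15,17)]
3. After y ≥ 13: [(11,123/7) (11,13) (18,13) (18,65/4) (15,17)]
4. After y ≤ 18: [(11,123/7) (11,13) (18,13) (18,65/4) (15,17)]
5. Canonical ring: [(11,13) (18,13) (18,65/4) (15,17) (11,123/7)]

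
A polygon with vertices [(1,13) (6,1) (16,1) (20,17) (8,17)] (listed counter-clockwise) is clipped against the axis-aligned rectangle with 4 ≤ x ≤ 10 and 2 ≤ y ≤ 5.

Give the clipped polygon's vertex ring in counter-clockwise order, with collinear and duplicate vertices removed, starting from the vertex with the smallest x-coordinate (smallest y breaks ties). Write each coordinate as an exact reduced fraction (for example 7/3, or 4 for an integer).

Clipped polygon: [(13/3,5) (67/12,2) (10,2) (10,5)]

1. After x ≥ 4: [(4,103/7) (4,29/5) (6,1) (16,1) (20,17) (8,17)]
2. After x ≤ 10: [(4,103/7) (4,29/5) (6,1) (10,1) (10,17) (8,17)]
3. After y ≥ 2: [(4,103/7) (4,29/5) (67/12,2) (10,2) (10,17) (8,17)]
4. After y ≤ 5: [(13/3,5) (67/12,2) (10,2) (10,5)]
5. Canonical ring: [(13/3,5) (67/12,2) (10,2) (10,5)]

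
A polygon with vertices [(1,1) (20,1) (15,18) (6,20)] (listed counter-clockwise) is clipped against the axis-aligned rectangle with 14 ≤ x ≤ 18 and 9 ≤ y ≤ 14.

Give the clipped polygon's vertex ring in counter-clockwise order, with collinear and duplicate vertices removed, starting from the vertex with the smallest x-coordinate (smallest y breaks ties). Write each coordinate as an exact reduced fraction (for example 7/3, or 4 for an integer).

1. After x ≥ 14: [(14,1) (20,1) (15,18) (14,164/9)]
2. After x ≤ 18: [(14,1) (18,1) (18,39/5) (15,18) (14,164/9)]
3. After y ≥ 9: [(14,9) (300/17,9) (15,18) (14,164/9)]
4. After y ≤ 14: [(14,14) (14,9) (300/17,9) (275/17,14)]
5. Canonical ring: [(14,9) (300/17,9) (275/17,14) (14,14)]

Clipped polygon: [(14,9) (300/17,9) (275/17,14) (14,14)]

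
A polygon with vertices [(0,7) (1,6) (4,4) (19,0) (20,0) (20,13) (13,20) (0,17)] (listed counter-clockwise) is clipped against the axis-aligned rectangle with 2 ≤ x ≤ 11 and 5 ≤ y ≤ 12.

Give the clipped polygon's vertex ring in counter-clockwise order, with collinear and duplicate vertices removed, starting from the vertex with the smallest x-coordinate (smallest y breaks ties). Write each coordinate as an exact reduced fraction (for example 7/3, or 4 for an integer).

Clipped polygon: [(2,16/3) (5/2,5) (11,5) (11,12) (2,12)]

1. After x ≥ 2: [(2,16/3) (4,4) (19,0) (20,0) (20,13) (13,20) (2,227/13)]
2. After x ≤ 11: [(2,16/3) (4,4) (11,32/15) (11,254/13) (2,227/13)]
3. After y ≥ 5: [(2,16/3) (5/2,5) (11,5) (11,254/13) (2,227/13)]
4. After y ≤ 12: [(2,12) (2,16/3) (5/2,5) (11,5) (11,12)]
5. Canonical ring: [(2,16/3) (5/2,5) (11,5) (11,12) (2,12)]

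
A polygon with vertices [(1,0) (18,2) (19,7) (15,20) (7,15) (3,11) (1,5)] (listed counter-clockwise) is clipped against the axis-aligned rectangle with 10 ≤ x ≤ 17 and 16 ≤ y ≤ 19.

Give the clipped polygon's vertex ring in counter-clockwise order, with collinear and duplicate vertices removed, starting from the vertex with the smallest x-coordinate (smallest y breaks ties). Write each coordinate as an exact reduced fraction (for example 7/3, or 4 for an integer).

Clipped polygon: [(10,16) (211/13,16) (199/13,19) (67/5,19) (10,135/8)]

1. After x ≥ 10: [(10,18/17) (18,2) (19,7) (15,20) (10,135/8)]
2. After x ≤ 17: [(10,18/17) (17,32/17) (17,27/2) (15,20) (10,135/8)]
3. After y ≥ 16: [(10,16) (211/13,16) (15,20) (10,135/8)]
4. After y ≤ 19: [(10,16) (211/13,16) (199/13,19) (67/5,19) (10,135/8)]
5. Canonical ring: [(10,16) (211/13,16) (199/13,19) (67/5,19) (10,135/8)]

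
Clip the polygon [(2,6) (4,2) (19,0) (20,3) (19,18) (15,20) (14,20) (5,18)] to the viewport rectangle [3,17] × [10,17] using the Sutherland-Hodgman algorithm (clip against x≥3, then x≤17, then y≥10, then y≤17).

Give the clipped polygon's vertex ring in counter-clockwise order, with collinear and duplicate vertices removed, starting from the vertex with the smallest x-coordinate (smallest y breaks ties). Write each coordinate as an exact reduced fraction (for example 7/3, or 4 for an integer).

1. After x ≥ 3: [(3,10) (3,4) (4,2) (19,0) (20,3) (19,18) (15,20) (14,20) (5,18)]
2. After x ≤ 17: [(3,10) (3,4) (4,2) (17,4/15) (17,19) (15,20) (14,20) (5,18)]
3. After y ≥ 10: [(3,10) (3,10) (17,10) (17,19) (15,20) (14,20) (5,18)]
4. After y ≤ 17: [(19/4,17) (3,10) (3,10) (17,10) (17,17)]
5. Canonical ring: [(3,10) (17,10) (17,17) (19/4,17)]

Clipped polygon: [(3,10) (17,10) (17,17) (19/4,17)]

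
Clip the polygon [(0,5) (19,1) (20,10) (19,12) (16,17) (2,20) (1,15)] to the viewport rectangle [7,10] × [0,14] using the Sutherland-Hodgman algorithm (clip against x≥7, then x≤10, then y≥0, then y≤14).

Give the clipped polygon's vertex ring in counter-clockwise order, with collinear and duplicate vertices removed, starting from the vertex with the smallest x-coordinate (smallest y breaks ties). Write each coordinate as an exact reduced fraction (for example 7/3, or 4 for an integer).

1. After x ≥ 7: [(7,67/19) (19,1) (20,10) (19,12) (16,17) (7,265/14)]
2. After x ≤ 10: [(7,67/19) (10,55/19) (10,128/7) (7,265/14)]
3. After y ≥ 0: [(7,67/19) (10,55/19) (10,128/7) (7,265/14)]
4. After y ≤ 14: [(7,14) (7,67/19) (10,55/19) (10,14)]
5. Canonical ring: [(7,67/19) (10,55/19) (10,14) (7,14)]

Clipped polygon: [(7,67/19) (10,55/19) (10,14) (7,14)]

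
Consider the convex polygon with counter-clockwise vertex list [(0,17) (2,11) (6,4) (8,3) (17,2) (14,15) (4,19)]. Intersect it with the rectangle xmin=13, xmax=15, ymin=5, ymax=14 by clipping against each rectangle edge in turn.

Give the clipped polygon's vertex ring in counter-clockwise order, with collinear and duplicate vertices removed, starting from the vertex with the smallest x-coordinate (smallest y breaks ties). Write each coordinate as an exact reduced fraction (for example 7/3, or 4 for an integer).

1. After x ≥ 13: [(13,22/9) (17,2) (14,15) (13,77/5)]
2. After x ≤ 15: [(13,22/9) (15,20/9) (15,32/3) (14,15) (13,77/5)]
3. After y ≥ 5: [(13,5) (15,5) (15,32/3) (14,15) (13,77/5)]
4. After y ≤ 14: [(13,14) (13,5) (15,5) (15,32/3) (185/13,14)]
5. Canonical ring: [(13,5) (15,5) (15,32/3) (185/13,14) (13,14)]

Clipped polygon: [(13,5) (15,5) (15,32/3) (185/13,14) (13,14)]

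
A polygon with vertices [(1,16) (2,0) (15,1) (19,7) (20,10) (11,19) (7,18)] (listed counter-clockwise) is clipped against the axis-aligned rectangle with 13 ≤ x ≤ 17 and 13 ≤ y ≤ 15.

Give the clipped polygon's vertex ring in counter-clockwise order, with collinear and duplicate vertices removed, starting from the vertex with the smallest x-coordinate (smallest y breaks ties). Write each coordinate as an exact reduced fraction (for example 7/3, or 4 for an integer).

Clipped polygon: [(13,13) (17,13) (15,15) (13,15)]

1. After x ≥ 13: [(13,11/13) (15,1) (19,7) (20,10) (13,17)]
2. After x ≤ 17: [(13,11/13) (15,1) (17,4) (17,13) (13,17)]
3. After y ≥ 13: [(13,13) (17,13) (17,13) (13,17)]
4. After y ≤ 15: [(13,15) (13,13) (17,13) (17,13) (15,15)]
5. Canonical ring: [(13,13) (17,13) (15,15) (13,15)]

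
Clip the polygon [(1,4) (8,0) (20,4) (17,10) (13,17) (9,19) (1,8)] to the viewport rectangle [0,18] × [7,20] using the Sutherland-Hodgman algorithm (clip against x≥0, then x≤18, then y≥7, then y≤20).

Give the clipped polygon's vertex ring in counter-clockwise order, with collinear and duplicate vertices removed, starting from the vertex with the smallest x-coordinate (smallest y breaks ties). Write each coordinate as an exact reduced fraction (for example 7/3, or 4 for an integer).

Clipped polygon: [(1,7) (18,7) (18,8) (17,10) (13,17) (9,19) (1,8)]

1. After x ≥ 0: [(1,4) (8,0) (20,4) (17,10) (13,17) (9,19) (1,8)]
2. After x ≤ 18: [(1,4) (8,0) (18,10/3) (18,8) (17,10) (13,17) (9,19) (1,8)]
3. After y ≥ 7: [(1,7) (18,7) (18,8) (17,10) (13,17) (9,19) (1,8)]
4. After y ≤ 20: [(1,7) (18,7) (18,8) (17,10) (13,17) (9,19) (1,8)]
5. Canonical ring: [(1,7) (18,7) (18,8) (17,10) (13,17) (9,19) (1,8)]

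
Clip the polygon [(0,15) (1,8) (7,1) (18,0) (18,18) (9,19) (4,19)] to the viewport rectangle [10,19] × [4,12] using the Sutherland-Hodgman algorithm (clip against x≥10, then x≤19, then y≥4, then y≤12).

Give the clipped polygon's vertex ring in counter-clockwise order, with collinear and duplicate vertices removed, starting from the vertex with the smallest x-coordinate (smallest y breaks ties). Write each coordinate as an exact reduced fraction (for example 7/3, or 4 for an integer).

1. After x ≥ 10: [(10,8/11) (18,0) (18,18) (10,170/9)]
2. After x ≤ 19: [(10,8/11) (18,0) (18,18) (10,170/9)]
3. After y ≥ 4: [(10,4) (18,4) (18,18) (10,170/9)]
4. After y ≤ 12: [(10,12) (10,4) (18,4) (18,12)]
5. Canonical ring: [(10,4) (18,4) (18,12) (10,12)]

Clipped polygon: [(10,4) (18,4) (18,12) (10,12)]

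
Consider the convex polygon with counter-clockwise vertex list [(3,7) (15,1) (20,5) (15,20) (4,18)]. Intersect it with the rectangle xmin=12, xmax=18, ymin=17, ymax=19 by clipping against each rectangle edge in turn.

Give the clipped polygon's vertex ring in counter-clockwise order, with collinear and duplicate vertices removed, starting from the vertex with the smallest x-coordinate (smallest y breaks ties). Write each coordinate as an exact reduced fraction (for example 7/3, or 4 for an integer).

Clipped polygon: [(12,17) (16,17) (46/3,19) (12,19)]

1. After x ≥ 12: [(12,5/2) (15,1) (20,5) (15,20) (12,214/11)]
2. After x ≤ 18: [(12,5/2) (15,1) (18,17/5) (18,11) (15,20) (12,214/11)]
3. After y ≥ 17: [(12,17) (16,17) (15,20) (12,214/11)]
4. After y ≤ 19: [(12,19) (12,17) (16,17) (46/3,19)]
5. Canonical ring: [(12,17) (16,17) (46/3,19) (12,19)]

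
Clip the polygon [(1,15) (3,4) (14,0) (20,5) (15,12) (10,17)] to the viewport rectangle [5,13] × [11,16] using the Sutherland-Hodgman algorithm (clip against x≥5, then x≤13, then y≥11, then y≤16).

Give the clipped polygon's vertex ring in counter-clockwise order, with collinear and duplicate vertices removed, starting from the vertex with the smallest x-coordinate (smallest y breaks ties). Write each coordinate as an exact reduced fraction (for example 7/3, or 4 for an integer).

1. After x ≥ 5: [(5,143/9) (5,36/11) (14,0) (20,5) (15,12) (10,17)]
2. After x ≤ 13: [(5,143/9) (5,36/11) (13,4/11) (13,14) (10,17)]
3. After y ≥ 11: [(5,143/9) (5,11) (13,11) (13,14) (10,17)]
4. After y ≤ 16: [(11/2,16) (5,143/9) (5,11) (13,11) (13,14) (11,16)]
5. Canonical ring: [(5,11) (13,11) (13,14) (11,16) (11/2,16) (5,143/9)]

Clipped polygon: [(5,11) (13,11) (13,14) (11,16) (11/2,16) (5,143/9)]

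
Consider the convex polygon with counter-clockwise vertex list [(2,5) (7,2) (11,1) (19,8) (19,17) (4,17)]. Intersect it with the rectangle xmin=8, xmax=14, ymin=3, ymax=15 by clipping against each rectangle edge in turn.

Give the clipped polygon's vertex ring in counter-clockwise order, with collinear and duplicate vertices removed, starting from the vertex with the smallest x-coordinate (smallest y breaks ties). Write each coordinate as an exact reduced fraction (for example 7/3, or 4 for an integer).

1. After x ≥ 8: [(8,7/4) (11,1) (19,8) (19,17) (8,17)]
2. After x ≤ 14: [(8,7/4) (11,1) (14,29/8) (14,17) (8,17)]
3. After y ≥ 3: [(8,3) (93/7,3) (14,29/8) (14,17) (8,17)]
4. After y ≤ 15: [(8,15) (8,3) (93/7,3) (14,29/8) (14,15)]
5. Canonical ring: [(8,3) (93/7,3) (14,29/8) (14,15) (8,15)]

Clipped polygon: [(8,3) (93/7,3) (14,29/8) (14,15) (8,15)]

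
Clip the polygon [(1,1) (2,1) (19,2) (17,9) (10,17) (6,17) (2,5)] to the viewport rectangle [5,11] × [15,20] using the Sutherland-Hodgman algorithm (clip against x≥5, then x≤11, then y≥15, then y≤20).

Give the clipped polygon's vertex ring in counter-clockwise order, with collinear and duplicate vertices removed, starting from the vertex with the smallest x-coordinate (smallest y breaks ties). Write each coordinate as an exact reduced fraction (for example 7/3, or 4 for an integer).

1. After x ≥ 5: [(5,20/17) (19,2) (17,9) (10,17) (6,17) (5,14)]
2. After x ≤ 11: [(5,20/17) (11,26/17) (11,111/7) (10,17) (6,17) (5,14)]
3. After y ≥ 15: [(11,15) (11,111/7) (10,17) (6,17) (16/3,15)]
4. After y ≤ 20: [(11,15) (11,111/7) (10,17) (6,17) (16/3,15)]
5. Canonical ring: [(16/3,15) (11,15) (11,111/7) (10,17) (6,17)]

Clipped polygon: [(16/3,15) (11,15) (11,111/7) (10,17) (6,17)]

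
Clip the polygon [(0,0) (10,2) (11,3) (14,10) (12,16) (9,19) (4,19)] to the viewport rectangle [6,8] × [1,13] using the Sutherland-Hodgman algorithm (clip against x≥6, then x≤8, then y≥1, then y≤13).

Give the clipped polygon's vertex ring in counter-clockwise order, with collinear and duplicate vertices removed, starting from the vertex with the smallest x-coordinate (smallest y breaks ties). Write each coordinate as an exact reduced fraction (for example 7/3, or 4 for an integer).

Clipped polygon: [(6,6/5) (8,8/5) (8,13) (6,13)]

1. After x ≥ 6: [(6,6/5) (10,2) (11,3) (14,10) (12,16) (9,19) (6,19)]
2. After x ≤ 8: [(6,6/5) (8,8/5) (8,19) (6,19)]
3. After y ≥ 1: [(6,6/5) (8,8/5) (8,19) (6,19)]
4. After y ≤ 13: [(6,13) (6,6/5) (8,8/5) (8,13)]
5. Canonical ring: [(6,6/5) (8,8/5) (8,13) (6,13)]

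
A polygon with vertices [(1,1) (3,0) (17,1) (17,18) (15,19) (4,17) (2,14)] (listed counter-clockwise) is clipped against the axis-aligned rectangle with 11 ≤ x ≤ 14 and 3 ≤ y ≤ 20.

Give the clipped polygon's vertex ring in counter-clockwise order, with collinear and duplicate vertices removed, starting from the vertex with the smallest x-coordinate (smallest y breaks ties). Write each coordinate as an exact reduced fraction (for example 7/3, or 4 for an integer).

Clipped polygon: [(11,3) (14,3) (14,207/11) (11,201/11)]

1. After x ≥ 11: [(11,4/7) (17,1) (17,18) (15,19) (11,201/11)]
2. After x ≤ 14: [(11,4/7) (14,11/14) (14,207/11) (11,201/11)]
3. After y ≥ 3: [(11,3) (14,3) (14,207/11) (11,201/11)]
4. After y ≤ 20: [(11,3) (14,3) (14,207/11) (11,201/11)]
5. Canonical ring: [(11,3) (14,3) (14,207/11) (11,201/11)]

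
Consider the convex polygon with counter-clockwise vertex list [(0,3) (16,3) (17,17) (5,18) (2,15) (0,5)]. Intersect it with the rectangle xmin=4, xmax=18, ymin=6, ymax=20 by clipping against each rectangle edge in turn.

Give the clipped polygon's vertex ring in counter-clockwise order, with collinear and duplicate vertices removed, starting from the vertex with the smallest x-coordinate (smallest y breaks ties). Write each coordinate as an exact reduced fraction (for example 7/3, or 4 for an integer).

Clipped polygon: [(4,6) (227/14,6) (17,17) (5,18) (4,17)]

1. After x ≥ 4: [(4,3) (16,3) (17,17) (5,18) (4,17)]
2. After x ≤ 18: [(4,3) (16,3) (17,17) (5,18) (4,17)]
3. After y ≥ 6: [(4,6) (227/14,6) (17,17) (5,18) (4,17)]
4. After y ≤ 20: [(4,6) (227/14,6) (17,17) (5,18) (4,17)]
5. Canonical ring: [(4,6) (227/14,6) (17,17) (5,18) (4,17)]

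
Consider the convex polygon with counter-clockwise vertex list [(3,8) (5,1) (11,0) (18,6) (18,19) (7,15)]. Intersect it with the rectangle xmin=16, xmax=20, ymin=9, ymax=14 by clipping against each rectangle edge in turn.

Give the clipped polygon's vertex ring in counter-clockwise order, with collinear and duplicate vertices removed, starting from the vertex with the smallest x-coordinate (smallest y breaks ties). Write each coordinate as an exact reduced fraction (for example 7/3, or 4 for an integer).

1. After x ≥ 16: [(16,30/7) (18,6) (18,19) (16,201/11)]
2. After x ≤ 20: [(16,30/7) (18,6) (18,19) (16,201/11)]
3. After y ≥ 9: [(16,9) (18,9) (18,19) (16,201/11)]
4. After y ≤ 14: [(16,14) (16,9) (18,9) (18,14)]
5. Canonical ring: [(16,9) (18,9) (18,14) (16,14)]

Clipped polygon: [(16,9) (18,9) (18,14) (16,14)]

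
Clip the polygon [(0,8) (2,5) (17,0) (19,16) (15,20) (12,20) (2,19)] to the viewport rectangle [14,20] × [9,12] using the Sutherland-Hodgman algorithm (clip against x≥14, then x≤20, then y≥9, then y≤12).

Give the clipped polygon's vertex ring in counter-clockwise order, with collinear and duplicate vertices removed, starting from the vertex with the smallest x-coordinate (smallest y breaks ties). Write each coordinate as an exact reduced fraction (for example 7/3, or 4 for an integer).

1. After x ≥ 14: [(14,1) (17,0) (19,16) (15,20) (14,20)]
2. After x ≤ 20: [(14,1) (17,0) (19,16) (15,20) (14,20)]
3. After y ≥ 9: [(14,9) (145/8,9) (19,16) (15,20) (14,20)]
4. After y ≤ 12: [(14,12) (14,9) (145/8,9) (37/2,12)]
5. Canonical ring: [(14,9) (145/8,9) (37/2,12) (14,12)]

Clipped polygon: [(14,9) (145/8,9) (37/2,12) (14,12)]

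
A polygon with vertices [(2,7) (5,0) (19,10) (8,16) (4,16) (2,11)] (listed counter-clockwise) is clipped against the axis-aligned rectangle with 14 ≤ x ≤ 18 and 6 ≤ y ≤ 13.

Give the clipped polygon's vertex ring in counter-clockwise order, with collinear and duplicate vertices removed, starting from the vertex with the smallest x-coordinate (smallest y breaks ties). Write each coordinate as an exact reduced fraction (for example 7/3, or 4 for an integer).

1. After x ≥ 14: [(14,45/7) (19,10) (14,140/11)]
2. After x ≤ 18: [(14,45/7) (18,65/7) (18,116/11) (14,140/11)]
3. After y ≥ 6: [(14,45/7) (18,65/7) (18,116/11) (14,140/11)]
4. After y ≤ 13: [(14,45/7) (18,65/7) (18,116/11) (14,140/11)]
5. Canonical ring: [(14,45/7) (18,65/7) (18,116/11) (14,140/11)]

Clipped polygon: [(14,45/7) (18,65/7) (18,116/11) (14,140/11)]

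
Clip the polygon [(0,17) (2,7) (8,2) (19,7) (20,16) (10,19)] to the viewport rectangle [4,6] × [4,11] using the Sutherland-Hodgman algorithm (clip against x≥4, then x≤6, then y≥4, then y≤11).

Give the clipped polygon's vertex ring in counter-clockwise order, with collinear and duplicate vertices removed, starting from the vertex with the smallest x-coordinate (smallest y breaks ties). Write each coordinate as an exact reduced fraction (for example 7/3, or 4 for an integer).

Clipped polygon: [(4,16/3) (28/5,4) (6,4) (6,11) (4,11)]

1. After x ≥ 4: [(4,89/5) (4,16/3) (8,2) (19,7) (20,16) (10,19)]
2. After x ≤ 6: [(6,91/5) (4,89/5) (4,16/3) (6,11/3)]
3. After y ≥ 4: [(6,4) (6,91/5) (4,89/5) (4,16/3) (28/5,4)]
4. After y ≤ 11: [(6,4) (6,11) (4,11) (4,16/3) (28/5,4)]
5. Canonical ring: [(4,16/3) (28/5,4) (6,4) (6,11) (4,11)]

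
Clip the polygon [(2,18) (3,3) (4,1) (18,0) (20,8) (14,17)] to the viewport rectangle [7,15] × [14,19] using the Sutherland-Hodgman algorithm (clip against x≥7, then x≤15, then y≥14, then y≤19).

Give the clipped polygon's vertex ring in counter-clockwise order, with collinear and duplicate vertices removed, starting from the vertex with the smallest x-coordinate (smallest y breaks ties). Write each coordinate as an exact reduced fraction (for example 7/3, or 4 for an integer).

Clipped polygon: [(7,14) (15,14) (15,31/2) (14,17) (7,211/12)]

1. After x ≥ 7: [(7,211/12) (7,11/14) (18,0) (20,8) (14,17)]
2. After x ≤ 15: [(7,211/12) (7,11/14) (15,3/14) (15,31/2) (14,17)]
3. After y ≥ 14: [(7,211/12) (7,14) (15,14) (15,31/2) (14,17)]
4. After y ≤ 19: [(7,211/12) (7,14) (15,14) (15,31/2) (14,17)]
5. Canonical ring: [(7,14) (15,14) (15,31/2) (14,17) (7,211/12)]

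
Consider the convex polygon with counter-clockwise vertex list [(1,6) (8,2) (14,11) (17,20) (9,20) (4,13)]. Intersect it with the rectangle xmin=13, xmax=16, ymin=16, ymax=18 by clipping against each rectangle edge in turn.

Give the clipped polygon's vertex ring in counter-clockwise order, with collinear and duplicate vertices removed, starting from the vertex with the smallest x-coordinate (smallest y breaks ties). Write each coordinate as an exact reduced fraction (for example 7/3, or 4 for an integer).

1. After x ≥ 13: [(13,19/2) (14,11) (17,20) (13,20)]
2. After x ≤ 16: [(13,19/2) (14,11) (16,17) (16,20) (13,20)]
3. After y ≥ 16: [(13,16) (47/3,16) (16,17) (16,20) (13,20)]
4. After y ≤ 18: [(13,18) (13,16) (47/3,16) (16,17) (16,18)]
5. Canonical ring: [(13,16) (47/3,16) (16,17) (16,18) (13,18)]

Clipped polygon: [(13,16) (47/3,16) (16,17) (16,18) (13,18)]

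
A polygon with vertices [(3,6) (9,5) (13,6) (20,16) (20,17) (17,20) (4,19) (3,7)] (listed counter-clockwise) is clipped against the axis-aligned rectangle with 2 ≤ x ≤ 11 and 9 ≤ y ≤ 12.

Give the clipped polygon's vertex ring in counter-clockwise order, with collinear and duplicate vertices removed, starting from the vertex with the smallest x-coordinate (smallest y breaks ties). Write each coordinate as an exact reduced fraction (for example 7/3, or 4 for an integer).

Clipped polygon: [(19/6,9) (11,9) (11,12) (41/12,12)]

1. After x ≥ 2: [(3,6) (9,5) (13,6) (20,16) (20,17) (17,20) (4,19) (3,7)]
2. After x ≤ 11: [(3,6) (9,5) (11,11/2) (11,254/13) (4,19) (3,7)]
3. After y ≥ 9: [(11,9) (11,254/13) (4,19) (19/6,9)]
4. After y ≤ 12: [(11,9) (11,12) (41/12,12) (19/6,9)]
5. Canonical ring: [(19/6,9) (11,9) (11,12) (41/12,12)]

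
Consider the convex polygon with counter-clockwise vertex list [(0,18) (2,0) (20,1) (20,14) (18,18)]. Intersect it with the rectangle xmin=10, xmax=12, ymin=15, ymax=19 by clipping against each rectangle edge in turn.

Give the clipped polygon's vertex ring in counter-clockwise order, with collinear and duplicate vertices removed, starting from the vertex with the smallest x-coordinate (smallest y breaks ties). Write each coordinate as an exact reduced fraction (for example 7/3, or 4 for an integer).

Clipped polygon: [(10,15) (12,15) (12,18) (10,18)]

1. After x ≥ 10: [(10,18) (10,4/9) (20,1) (20,14) (18,18)]
2. After x ≤ 12: [(12,18) (10,18) (10,4/9) (12,5/9)]
3. After y ≥ 15: [(12,15) (12,18) (10,18) (10,15)]
4. After y ≤ 19: [(12,15) (12,18) (10,18) (10,15)]
5. Canonical ring: [(10,15) (12,15) (12,18) (10,18)]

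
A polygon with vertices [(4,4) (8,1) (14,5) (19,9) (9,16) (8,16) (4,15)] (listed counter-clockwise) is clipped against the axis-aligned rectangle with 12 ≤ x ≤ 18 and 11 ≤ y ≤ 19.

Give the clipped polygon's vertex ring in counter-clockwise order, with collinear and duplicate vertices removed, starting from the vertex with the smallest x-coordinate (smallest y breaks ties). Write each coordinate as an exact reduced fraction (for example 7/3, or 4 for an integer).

Clipped polygon: [(12,11) (113/7,11) (12,139/10)]

1. After x ≥ 12: [(12,11/3) (14,5) (19,9) (12,139/10)]
2. After x ≤ 18: [(12,11/3) (14,5) (18,41/5) (18,97/10) (12,139/10)]
3. After y ≥ 11: [(12,11) (113/7,11) (12,139/10)]
4. After y ≤ 19: [(12,11) (113/7,11) (12,139/10)]
5. Canonical ring: [(12,11) (113/7,11) (12,139/10)]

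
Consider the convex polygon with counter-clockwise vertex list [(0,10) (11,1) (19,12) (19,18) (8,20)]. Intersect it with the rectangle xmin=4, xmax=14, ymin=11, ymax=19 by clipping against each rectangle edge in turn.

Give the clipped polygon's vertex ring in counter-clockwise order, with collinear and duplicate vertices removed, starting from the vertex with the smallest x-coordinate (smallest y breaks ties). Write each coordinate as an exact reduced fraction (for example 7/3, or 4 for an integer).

1. After x ≥ 4: [(4,15) (4,74/11) (11,1) (19,12) (19,18) (8,20)]
2. After x ≤ 14: [(4,15) (4,74/11) (11,1) (14,41/8) (14,208/11) (8,20)]
3. After y ≥ 11: [(4,15) (4,11) (14,11) (14,208/11) (8,20)]
4. After y ≤ 19: [(36/5,19) (4,15) (4,11) (14,11) (14,208/11) (27/2,19)]
5. Canonical ring: [(4,11) (14,11) (14,208/11) (27/2,19) (36/5,19) (4,15)]

Clipped polygon: [(4,11) (14,11) (14,208/11) (27/2,19) (36/5,19) (4,15)]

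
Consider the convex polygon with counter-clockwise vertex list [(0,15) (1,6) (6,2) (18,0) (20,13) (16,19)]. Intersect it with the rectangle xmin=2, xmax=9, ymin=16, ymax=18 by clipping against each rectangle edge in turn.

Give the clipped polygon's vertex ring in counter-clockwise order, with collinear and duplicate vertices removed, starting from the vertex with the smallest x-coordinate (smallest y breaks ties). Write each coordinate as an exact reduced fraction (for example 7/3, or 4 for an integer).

1. After x ≥ 2: [(2,31/2) (2,26/5) (6,2) (18,0) (20,13) (16,19)]
2. After x ≤ 9: [(9,69/4) (2,31/2) (2,26/5) (6,2) (9,3/2)]
3. After y ≥ 16: [(9,16) (9,69/4) (4,16)]
4. After y ≤ 18: [(9,16) (9,69/4) (4,16)]
5. Canonical ring: [(4,16) (9,16) (9,69/4)]

Clipped polygon: [(4,16) (9,16) (9,69/4)]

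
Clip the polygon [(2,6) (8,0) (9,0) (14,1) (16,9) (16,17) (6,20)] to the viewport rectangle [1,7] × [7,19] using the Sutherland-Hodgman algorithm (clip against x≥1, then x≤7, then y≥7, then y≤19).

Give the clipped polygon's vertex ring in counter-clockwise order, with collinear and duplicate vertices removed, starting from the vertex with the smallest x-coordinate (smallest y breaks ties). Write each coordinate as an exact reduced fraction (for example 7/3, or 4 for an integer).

Clipped polygon: [(16/7,7) (7,7) (7,19) (40/7,19)]

1. After x ≥ 1: [(2,6) (8,0) (9,0) (14,1) (16,9) (16,17) (6,20)]
2. After x ≤ 7: [(2,6) (7,1) (7,197/10) (6,20)]
3. After y ≥ 7: [(16/7,7) (7,7) (7,197/10) (6,20)]
4. After y ≤ 19: [(40/7,19) (16/7,7) (7,7) (7,19)]
5. Canonical ring: [(16/7,7) (7,7) (7,19) (40/7,19)]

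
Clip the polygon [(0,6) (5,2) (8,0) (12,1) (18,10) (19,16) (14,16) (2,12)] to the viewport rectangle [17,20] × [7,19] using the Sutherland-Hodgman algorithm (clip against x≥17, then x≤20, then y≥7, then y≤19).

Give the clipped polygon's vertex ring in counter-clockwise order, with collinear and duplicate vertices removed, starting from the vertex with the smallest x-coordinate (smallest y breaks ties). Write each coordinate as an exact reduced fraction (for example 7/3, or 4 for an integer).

1. After x ≥ 17: [(17,17/2) (18,10) (19,16) (17,16)]
2. After x ≤ 20: [(17,17/2) (18,10) (19,16) (17,16)]
3. After y ≥ 7: [(17,17/2) (18,10) (19,16) (17,16)]
4. After y ≤ 19: [(17,17/2) (18,10) (19,16) (17,16)]
5. Canonical ring: [(17,17/2) (18,10) (19,16) (17,16)]

Clipped polygon: [(17,17/2) (18,10) (19,16) (17,16)]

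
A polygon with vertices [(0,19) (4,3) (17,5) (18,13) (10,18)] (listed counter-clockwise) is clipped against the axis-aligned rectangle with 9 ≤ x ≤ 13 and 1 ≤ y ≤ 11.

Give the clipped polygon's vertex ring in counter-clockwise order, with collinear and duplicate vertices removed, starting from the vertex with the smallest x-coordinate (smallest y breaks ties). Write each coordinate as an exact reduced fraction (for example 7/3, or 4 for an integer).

Clipped polygon: [(9,49/13) (13,57/13) (13,11) (9,11)]

1. After x ≥ 9: [(9,181/10) (9,49/13) (17,5) (18,13) (10,18)]
2. After x ≤ 13: [(9,181/10) (9,49/13) (13,57/13) (13,129/8) (10,18)]
3. After y ≥ 1: [(9,181/10) (9,49/13) (13,57/13) (13,129/8) (10,18)]
4. After y ≤ 11: [(9,11) (9,49/13) (13,57/13) (13,11)]
5. Canonical ring: [(9,49/13) (13,57/13) (13,11) (9,11)]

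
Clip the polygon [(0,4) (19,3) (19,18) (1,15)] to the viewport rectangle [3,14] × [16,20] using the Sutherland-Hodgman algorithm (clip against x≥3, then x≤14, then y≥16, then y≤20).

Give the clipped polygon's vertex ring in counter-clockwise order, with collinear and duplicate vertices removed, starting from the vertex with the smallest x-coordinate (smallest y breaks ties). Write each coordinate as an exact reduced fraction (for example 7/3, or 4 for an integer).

1. After x ≥ 3: [(3,73/19) (19,3) (19,18) (3,46/3)]
2. After x ≤ 14: [(3,73/19) (14,62/19) (14,103/6) (3,46/3)]
3. After y ≥ 16: [(14,16) (14,103/6) (7,16)]
4. After y ≤ 20: [(14,16) (14,103/6) (7,16)]
5. Canonical ring: [(7,16) (14,16) (14,103/6)]

Clipped polygon: [(7,16) (14,16) (14,103/6)]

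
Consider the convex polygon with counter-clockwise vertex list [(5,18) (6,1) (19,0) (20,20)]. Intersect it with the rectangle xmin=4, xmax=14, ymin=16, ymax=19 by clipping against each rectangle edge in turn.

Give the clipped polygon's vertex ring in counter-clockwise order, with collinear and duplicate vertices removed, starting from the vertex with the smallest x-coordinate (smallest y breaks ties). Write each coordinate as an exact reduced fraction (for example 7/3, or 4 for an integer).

Clipped polygon: [(5,18) (87/17,16) (14,16) (14,19) (25/2,19)]

1. After x ≥ 4: [(5,18) (6,1) (19,0) (20,20)]
2. After x ≤ 14: [(14,96/5) (5,18) (6,1) (14,5/13)]
3. After y ≥ 16: [(14,16) (14,96/5) (5,18) (87/17,16)]
4. After y ≤ 19: [(14,16) (14,19) (25/2,19) (5,18) (87/17,16)]
5. Canonical ring: [(5,18) (87/17,16) (14,16) (14,19) (25/2,19)]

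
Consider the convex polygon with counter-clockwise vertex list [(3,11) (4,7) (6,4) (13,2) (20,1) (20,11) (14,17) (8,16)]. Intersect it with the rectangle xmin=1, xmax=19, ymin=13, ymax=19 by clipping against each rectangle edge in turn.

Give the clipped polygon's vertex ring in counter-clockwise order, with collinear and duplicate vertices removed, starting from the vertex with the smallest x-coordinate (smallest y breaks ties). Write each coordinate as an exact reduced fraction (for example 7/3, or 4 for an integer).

1. After x ≥ 1: [(3,11) (4,7) (6,4) (13,2) (20,1) (20,11) (14,17) (8,16)]
2. After x ≤ 19: [(3,11) (4,7) (6,4) (13,2) (19,8/7) (19,12) (14,17) (8,16)]
3. After y ≥ 13: [(5,13) (18,13) (14,17) (8,16)]
4. After y ≤ 19: [(5,13) (18,13) (14,17) (8,16)]
5. Canonical ring: [(5,13) (18,13) (14,17) (8,16)]

Clipped polygon: [(5,13) (18,13) (14,17) (8,16)]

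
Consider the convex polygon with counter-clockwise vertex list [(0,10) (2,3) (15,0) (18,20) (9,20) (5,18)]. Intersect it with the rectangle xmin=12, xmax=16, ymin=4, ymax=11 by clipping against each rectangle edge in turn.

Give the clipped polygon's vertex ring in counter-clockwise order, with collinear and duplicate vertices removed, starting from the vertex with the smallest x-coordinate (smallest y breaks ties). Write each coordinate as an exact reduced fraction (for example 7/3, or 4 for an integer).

Clipped polygon: [(12,4) (78/5,4) (16,20/3) (16,11) (12,11)]

1. After x ≥ 12: [(12,9/13) (15,0) (18,20) (12,20)]
2. After x ≤ 16: [(12,9/13) (15,0) (16,20/3) (16,20) (12,20)]
3. After y ≥ 4: [(12,4) (78/5,4) (16,20/3) (16,20) (12,20)]
4. After y ≤ 11: [(12,11) (12,4) (78/5,4) (16,20/3) (16,11)]
5. Canonical ring: [(12,4) (78/5,4) (16,20/3) (16,11) (12,11)]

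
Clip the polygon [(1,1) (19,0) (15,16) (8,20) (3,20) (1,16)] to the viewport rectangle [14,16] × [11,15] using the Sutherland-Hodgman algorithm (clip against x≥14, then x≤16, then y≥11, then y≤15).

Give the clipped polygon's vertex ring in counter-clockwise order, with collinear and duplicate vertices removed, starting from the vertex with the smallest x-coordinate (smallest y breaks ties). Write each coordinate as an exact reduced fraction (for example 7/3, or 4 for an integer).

Clipped polygon: [(14,11) (16,11) (16,12) (61/4,15) (14,15)]

1. After x ≥ 14: [(14,5/18) (19,0) (15,16) (14,116/7)]
2. After x ≤ 16: [(14,5/18) (16,1/6) (16,12) (15,16) (14,116/7)]
3. After y ≥ 11: [(14,11) (16,11) (16,12) (15,16) (14,116/7)]
4. After y ≤ 15: [(14,15) (14,11) (16,11) (16,12) (61/4,15)]
5. Canonical ring: [(14,11) (16,11) (16,12) (61/4,15) (14,15)]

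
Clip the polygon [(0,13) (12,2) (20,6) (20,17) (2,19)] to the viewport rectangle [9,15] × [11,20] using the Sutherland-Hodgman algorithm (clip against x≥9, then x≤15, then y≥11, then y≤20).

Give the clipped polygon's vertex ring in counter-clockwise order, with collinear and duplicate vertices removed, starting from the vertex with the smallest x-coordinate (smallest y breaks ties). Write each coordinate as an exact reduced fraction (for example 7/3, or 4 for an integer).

1. After x ≥ 9: [(9,19/4) (12,2) (20,6) (20,17) (9,164/9)]
2. After x ≤ 15: [(9,19/4) (12,2) (15,7/2) (15,158/9) (9,164/9)]
3. After y ≥ 11: [(9,11) (15,11) (15,158/9) (9,164/9)]
4. After y ≤ 20: [(9,11) (15,11) (15,158/9) (9,164/9)]
5. Canonical ring: [(9,11) (15,11) (15,158/9) (9,164/9)]

Clipped polygon: [(9,11) (15,11) (15,158/9) (9,164/9)]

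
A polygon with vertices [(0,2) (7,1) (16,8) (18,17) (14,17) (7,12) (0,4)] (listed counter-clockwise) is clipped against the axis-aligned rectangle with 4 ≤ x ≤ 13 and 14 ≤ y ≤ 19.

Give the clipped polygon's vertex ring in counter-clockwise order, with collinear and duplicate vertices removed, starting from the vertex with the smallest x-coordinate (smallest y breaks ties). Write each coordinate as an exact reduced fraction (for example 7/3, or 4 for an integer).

Clipped polygon: [(49/5,14) (13,14) (13,114/7)]

1. After x ≥ 4: [(4,10/7) (7,1) (16,8) (18,17) (14,17) (7,12) (4,60/7)]
2. After x ≤ 13: [(4,10/7) (7,1) (13,17/3) (13,114/7) (7,12) (4,60/7)]
3. After y ≥ 14: [(13,14) (13,114/7) (49/5,14)]
4. After y ≤ 19: [(13,14) (13,114/7) (49/5,14)]
5. Canonical ring: [(49/5,14) (13,14) (13,114/7)]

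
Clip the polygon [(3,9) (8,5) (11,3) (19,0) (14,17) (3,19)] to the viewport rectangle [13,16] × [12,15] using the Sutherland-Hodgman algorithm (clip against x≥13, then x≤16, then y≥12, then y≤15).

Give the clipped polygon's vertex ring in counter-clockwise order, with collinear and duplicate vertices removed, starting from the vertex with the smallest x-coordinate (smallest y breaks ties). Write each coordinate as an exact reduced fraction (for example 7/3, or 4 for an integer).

1. After x ≥ 13: [(13,9/4) (19,0) (14,17) (13,189/11)]
2. After x ≤ 16: [(13,9/4) (16,9/8) (16,51/5) (14,17) (13,189/11)]
3. After y ≥ 12: [(13,12) (263/17,12) (14,17) (13,189/11)]
4. After y ≤ 15: [(13,15) (13,12) (263/17,12) (248/17,15)]
5. Canonical ring: [(13,12) (263/17,12) (248/17,15) (13,15)]

Clipped polygon: [(13,12) (263/17,12) (248/17,15) (13,15)]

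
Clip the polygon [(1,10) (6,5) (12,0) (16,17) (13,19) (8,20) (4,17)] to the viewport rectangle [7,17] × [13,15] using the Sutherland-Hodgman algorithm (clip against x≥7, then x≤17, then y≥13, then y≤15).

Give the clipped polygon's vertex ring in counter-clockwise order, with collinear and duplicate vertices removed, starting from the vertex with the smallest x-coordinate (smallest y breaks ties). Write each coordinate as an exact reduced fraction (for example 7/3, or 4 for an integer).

Clipped polygon: [(7,13) (256/17,13) (264/17,15) (7,15)]

1. After x ≥ 7: [(7,25/6) (12,0) (16,17) (13,19) (8,20) (7,77/4)]
2. After x ≤ 17: [(7,25/6) (12,0) (16,17) (13,19) (8,20) (7,77/4)]
3. After y ≥ 13: [(7,13) (256/17,13) (16,17) (13,19) (8,20) (7,77/4)]
4. After y ≤ 15: [(7,15) (7,13) (256/17,13) (264/17,15)]
5. Canonical ring: [(7,13) (256/17,13) (264/17,15) (7,15)]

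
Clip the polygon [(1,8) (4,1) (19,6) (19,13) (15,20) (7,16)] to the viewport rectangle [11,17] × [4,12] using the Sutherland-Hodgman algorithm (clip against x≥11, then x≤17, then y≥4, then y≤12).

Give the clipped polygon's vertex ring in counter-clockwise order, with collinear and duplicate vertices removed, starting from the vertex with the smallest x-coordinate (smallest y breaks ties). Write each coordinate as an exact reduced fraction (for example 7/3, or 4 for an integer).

Clipped polygon: [(11,4) (13,4) (17,16/3) (17,12) (11,12)]

1. After x ≥ 11: [(11,10/3) (19,6) (19,13) (15,20) (11,18)]
2. After x ≤ 17: [(11,10/3) (17,16/3) (17,33/2) (15,20) (11,18)]
3. After y ≥ 4: [(11,4) (13,4) (17,16/3) (17,33/2) (15,20) (11,18)]
4. After y ≤ 12: [(11,12) (11,4) (13,4) (17,16/3) (17,12)]
5. Canonical ring: [(11,4) (13,4) (17,16/3) (17,12) (11,12)]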